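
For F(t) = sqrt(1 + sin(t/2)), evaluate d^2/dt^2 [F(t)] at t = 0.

Substitute the inner expansion into the outer series and collect powers.
The coefficient of t^2 in the expansion is -1/32, so F′′(0) = 2! * (-1/32) = -1/16.

-1/16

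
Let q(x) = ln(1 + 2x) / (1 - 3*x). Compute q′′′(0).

Use 1/(1 - r) = Σ r^k on the denominator, then take the Cauchy product.
From the series, [x^3] q = 44/3; multiply by 3! = 6 to get 88.

88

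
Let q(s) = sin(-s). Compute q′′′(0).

Apply the Taylor formula c_k = f^(k)(a)/k!.
The coefficient of s^3 in the expansion is 1/6, so q′′′(0) = 3! * (1/6) = 1.

1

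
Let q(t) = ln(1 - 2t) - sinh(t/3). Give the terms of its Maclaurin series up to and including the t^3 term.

-433*t^3/162 - 2*t^2 - 7*t/3

Expand each term separately and add.
[t^0] = 0;  [t^1] = -7/3;  [t^2] = -2;  [t^3] = -433/162.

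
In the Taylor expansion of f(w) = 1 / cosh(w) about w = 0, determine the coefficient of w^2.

Invert the denominator's series and multiply.
f(0) = 1
f′(0) = 0
f′′(0) = -1

-1/2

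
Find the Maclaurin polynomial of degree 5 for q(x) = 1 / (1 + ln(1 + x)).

Use the geometric series for the reciprocal, then substitute.
[x^0] = 1;  [x^1] = -1;  [x^2] = 3/2;  [x^3] = -7/3;  [x^4] = 11/3;  [x^5] = -347/60.

-347*x^5/60 + 11*x^4/3 - 7*x^3/3 + 3*x^2/2 - x + 1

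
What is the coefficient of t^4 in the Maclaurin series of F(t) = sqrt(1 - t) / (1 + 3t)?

Write out both Maclaurin series and multiply, keeping only the needed powers.
[t^0] = 1;  [t^1] = -7/2;  [t^2] = 83/8;  [t^3] = -499/16;  [t^4] = 11971/128.

11971/128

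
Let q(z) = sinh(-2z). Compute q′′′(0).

The coefficient of z^3 in the expansion is -4/3, so q′′′(0) = 3! * (-4/3) = -8.

-8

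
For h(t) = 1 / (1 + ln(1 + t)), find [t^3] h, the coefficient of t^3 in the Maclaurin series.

Write 1/(1+u) = 1 - u + u^2 - u^3 + ... and substitute the series for u.
h(0) = 1
h′(0) = -1
h′′(0) = 3
h′′′(0) = -14
So c_3 = h′′′(0)/3! = -7/3.

-7/3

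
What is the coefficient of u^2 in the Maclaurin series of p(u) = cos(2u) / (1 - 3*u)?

7

Multiply the numerator's expansion by the denominator's geometric series.
p(0) = 1
p′(0) = 3
p′′(0) = 14
So c_2 = p′′(0)/2! = 7.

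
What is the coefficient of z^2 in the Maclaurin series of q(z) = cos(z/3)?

q(0) = 1
q′(0) = 0
q′′(0) = -1/9
Dividing each by k! gives the coefficients c_0, ..., c_2.

-1/18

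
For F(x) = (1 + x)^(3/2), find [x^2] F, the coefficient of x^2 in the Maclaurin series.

3/8

Compute the successive derivatives at the expansion point and divide by k!.
[x^0] = 1;  [x^1] = 3/2;  [x^2] = 3/8.
So c_2 = F′′(0)/2! = 3/8.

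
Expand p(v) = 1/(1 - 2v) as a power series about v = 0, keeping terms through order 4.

[v^0] = 1;  [v^1] = 2;  [v^2] = 4;  [v^3] = 8;  [v^4] = 16.

16*v^4 + 8*v^3 + 4*v^2 + 2*v + 1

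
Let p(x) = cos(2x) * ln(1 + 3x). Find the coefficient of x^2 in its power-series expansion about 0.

Expand each factor separately, then convolve coefficients.

-9/2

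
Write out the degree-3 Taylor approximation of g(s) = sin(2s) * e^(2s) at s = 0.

8*s^3/3 + 4*s^2 + 2*s

Write out both Maclaurin series and multiply, keeping only the needed powers.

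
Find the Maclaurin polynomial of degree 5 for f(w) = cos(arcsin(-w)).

-w^4/8 - w^2/2 + 1

Substitute the inner expansion into the outer series and collect powers.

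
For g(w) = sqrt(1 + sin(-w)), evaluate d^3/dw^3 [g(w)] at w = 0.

1/8

Plug the Maclaurin series of the inner function into that of the outer and collect terms.
The coefficient of w^3 in the expansion is 1/48, so g′′′(0) = 3! * (1/48) = 1/8.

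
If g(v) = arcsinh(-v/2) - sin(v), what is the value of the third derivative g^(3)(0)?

9/8

Combine the two series term by term.
The coefficient of v^3 in the expansion is 3/16, so g′′′(0) = 3! * (3/16) = 9/8.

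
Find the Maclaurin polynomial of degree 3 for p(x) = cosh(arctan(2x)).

Substitute the inner expansion into the outer series and collect powers.
p(0) = 1
p′(0) = 0
p′′(0) = 4
p′′′(0) = 0

2*x^2 + 1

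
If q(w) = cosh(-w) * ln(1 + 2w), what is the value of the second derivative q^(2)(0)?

Multiply the two series term by term and collect like powers.
The coefficient of w^2 in the expansion is -2, so q′′(0) = 2! * (-2) = -4.

-4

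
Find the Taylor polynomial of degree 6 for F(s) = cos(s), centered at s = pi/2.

-(s - pi/2)^5/120 + (s - pi/2)^3/6 - (s - pi/2)

Apply the Taylor formula c_k = f^(k)(a)/k!.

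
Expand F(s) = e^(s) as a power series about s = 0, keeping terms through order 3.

[s^0] = 1;  [s^1] = 1;  [s^2] = 1/2;  [s^3] = 1/6.

s^3/6 + s^2/2 + s + 1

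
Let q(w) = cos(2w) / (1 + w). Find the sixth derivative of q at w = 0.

-304

Write out both Maclaurin series and multiply, keeping only the needed powers.
The coefficient of w^6 in the expansion is -19/45, so q^(6)(0) = 6! * (-19/45) = -304.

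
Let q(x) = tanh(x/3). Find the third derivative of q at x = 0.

-2/27

Compute the successive derivatives at the expansion point and divide by k!.
The coefficient of x^3 in the expansion is -1/81, so q′′′(0) = 3! * (-1/81) = -2/27.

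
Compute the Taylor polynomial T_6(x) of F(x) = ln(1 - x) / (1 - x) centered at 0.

-49*x^6/20 - 137*x^5/60 - 25*x^4/12 - 11*x^3/6 - 3*x^2/2 - x

Use 1/(1 - r) = Σ r^k on the denominator, then take the Cauchy product.
F(0) = 0
F′(0) = -1
F′′(0) = -3
F′′′(0) = -11
F^(4)(0) = -50
F^(5)(0) = -274
F^(6)(0) = -1764
Then c_k = F^(k)(0)/k! gives each Taylor coefficient.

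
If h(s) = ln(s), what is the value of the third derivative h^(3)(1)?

The coefficient of (s - 1)^3 in the expansion is 1/3, so h′′′(1) = 3! * (1/3) = 2.

2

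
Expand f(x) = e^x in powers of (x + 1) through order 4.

(x + 1)^4*e^(-1)/24 + (x + 1)^3*e^(-1)/6 + (x + 1)^2*e^(-1)/2 + (x + 1)*e^(-1) + e^(-1)

Apply the Taylor formula c_k = f^(k)(a)/k!.
f(-1) = e^(-1)
f′(-1) = e^(-1)
f′′(-1) = e^(-1)
f′′′(-1) = e^(-1)
f^(4)(-1) = e^(-1)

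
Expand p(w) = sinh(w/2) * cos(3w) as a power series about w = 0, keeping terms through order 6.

6121*w^5/3840 - 107*w^3/48 + w/2

Take the Cauchy product of the two expansions.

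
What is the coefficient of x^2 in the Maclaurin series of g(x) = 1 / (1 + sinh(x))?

1

Use the geometric series for the reciprocal, then substitute.
So c_2 = g′′(0)/2! = 1.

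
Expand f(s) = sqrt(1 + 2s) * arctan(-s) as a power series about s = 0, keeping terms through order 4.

-s^4/6 + 5*s^3/6 - s^2 - s

Multiply the two series term by term and collect like powers.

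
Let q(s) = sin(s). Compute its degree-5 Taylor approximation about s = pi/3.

(s - pi/3)^5/240 + sqrt(3)*(s - pi/3)^4/48 - (s - pi/3)^3/12 - sqrt(3)*(s - pi/3)^2/4 + (s - pi/3)/2 + sqrt(3)/2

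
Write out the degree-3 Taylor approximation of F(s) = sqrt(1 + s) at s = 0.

Differentiate repeatedly and evaluate at the center.

s^3/16 - s^2/8 + s/2 + 1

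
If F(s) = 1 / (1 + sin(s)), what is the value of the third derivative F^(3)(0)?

Use the geometric series for the reciprocal, then substitute.
From the series, [s^3] F = -5/6; multiply by 3! = 6 to get -5.

-5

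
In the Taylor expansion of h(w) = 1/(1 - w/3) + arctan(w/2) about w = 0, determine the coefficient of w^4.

Add the two expansions coefficient-wise.
[w^0] = 1;  [w^1] = 5/6;  [w^2] = 1/9;  [w^3] = -1/216;  [w^4] = 1/81.

1/81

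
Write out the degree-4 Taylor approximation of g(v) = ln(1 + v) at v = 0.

-v^4/4 + v^3/3 - v^2/2 + v

g(0) = 0
g′(0) = 1
g′′(0) = -1
g′′′(0) = 2
g^(4)(0) = -6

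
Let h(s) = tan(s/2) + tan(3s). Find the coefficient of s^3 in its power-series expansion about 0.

217/24

Add the two expansions coefficient-wise.
h(0) = 0
h′(0) = 7/2
h′′(0) = 0
h′′′(0) = 217/4
So c_3 = h′′′(0)/3! = 217/24.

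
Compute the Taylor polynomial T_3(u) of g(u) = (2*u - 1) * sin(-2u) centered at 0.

-4*u^3/3 - 4*u^2 + 2*u

Distribute the polynomial across the series and collect like powers.
g(0) = 0
g′(0) = 2
g′′(0) = -8
g′′′(0) = -8
Then c_k = g^(k)(0)/k! gives each Taylor coefficient.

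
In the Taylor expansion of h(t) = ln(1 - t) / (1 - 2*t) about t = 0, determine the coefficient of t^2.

Use 1/(1 - r) = Σ r^k on the denominator, then take the Cauchy product.
h(0) = 0
h′(0) = -1
h′′(0) = -5
So c_2 = h′′(0)/2! = -5/2.

-5/2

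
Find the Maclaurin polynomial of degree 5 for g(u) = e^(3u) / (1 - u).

92*u^5/5 + 131*u^4/8 + 13*u^3 + 17*u^2/2 + 4*u + 1

Multiply the two series term by term and collect like powers.
g(0) = 1
g′(0) = 4
g′′(0) = 17
g′′′(0) = 78
g^(4)(0) = 393
g^(5)(0) = 2208
Dividing each by k! gives the coefficients c_0, ..., c_5.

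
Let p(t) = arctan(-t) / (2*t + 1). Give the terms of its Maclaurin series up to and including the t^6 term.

Use 1/(1 - r) = Σ r^k on the denominator, then take the Cauchy product.
[t^0] = 0;  [t^1] = -1;  [t^2] = 2;  [t^3] = -11/3;  [t^4] = 22/3;  [t^5] = -223/15;  [t^6] = 446/15.

446*t^6/15 - 223*t^5/15 + 22*t^4/3 - 11*t^3/3 + 2*t^2 - t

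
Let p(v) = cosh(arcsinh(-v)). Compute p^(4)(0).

Plug the Maclaurin series of the inner function into that of the outer and collect terms.
The coefficient of v^4 in the expansion is -1/8, so p^(4)(0) = 4! * (-1/8) = -3.

-3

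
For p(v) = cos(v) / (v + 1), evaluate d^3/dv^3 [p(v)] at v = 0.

-3

Expand 1/(denominator) as a geometric series and multiply by the numerator's series.
From the series, [v^3] p = -1/2; multiply by 3! = 6 to get -3.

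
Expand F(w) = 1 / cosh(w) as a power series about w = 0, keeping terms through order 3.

1 - w^2/2

Write the quotient as an unknown series and match coefficients against numerator = denominator · series.
F(0) = 1
F′(0) = 0
F′′(0) = -1
F′′′(0) = 0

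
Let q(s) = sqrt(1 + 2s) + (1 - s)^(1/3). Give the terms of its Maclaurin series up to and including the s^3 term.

71*s^3/162 - 11*s^2/18 + 2*s/3 + 2

Combine the two series term by term.
[s^0] = 2;  [s^1] = 2/3;  [s^2] = -11/18;  [s^3] = 71/162.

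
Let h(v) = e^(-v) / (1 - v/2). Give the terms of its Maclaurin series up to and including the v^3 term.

Expand each factor separately, then convolve coefficients.
[v^0] = 1;  [v^1] = -1/2;  [v^2] = 1/4;  [v^3] = -1/24.

-v^3/24 + v^2/4 - v/2 + 1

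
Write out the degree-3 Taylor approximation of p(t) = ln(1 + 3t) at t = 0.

9*t^3 - 9*t^2/2 + 3*t

Differentiate repeatedly and evaluate at the center.
[t^0] = 0;  [t^1] = 3;  [t^2] = -9/2;  [t^3] = 9.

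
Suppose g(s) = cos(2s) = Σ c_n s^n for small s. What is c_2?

Use the known series and substitute for the argument.
[s^0] = 1;  [s^1] = 0;  [s^2] = -2.
So c_2 = g′′(0)/2! = -2.

-2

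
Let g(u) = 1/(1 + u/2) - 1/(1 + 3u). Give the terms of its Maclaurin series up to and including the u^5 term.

Expand each term separately and add.

7775*u^5/32 - 1295*u^4/16 + 215*u^3/8 - 35*u^2/4 + 5*u/2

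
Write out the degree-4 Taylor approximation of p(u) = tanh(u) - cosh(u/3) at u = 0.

Add the two expansions coefficient-wise.
p(0) = -1
p′(0) = 1
p′′(0) = -1/9
p′′′(0) = -2
p^(4)(0) = -1/81
Then c_k = p^(k)(0)/k! gives each Taylor coefficient.

-u^4/1944 - u^3/3 - u^2/18 + u - 1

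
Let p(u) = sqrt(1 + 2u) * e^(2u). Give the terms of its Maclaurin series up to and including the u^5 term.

Write out both Maclaurin series and multiply, keeping only the needed powers.

107*u^5/120 + 11*u^4/8 + 17*u^3/6 + 7*u^2/2 + 3*u + 1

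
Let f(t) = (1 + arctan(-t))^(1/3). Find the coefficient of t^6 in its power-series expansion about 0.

-833/32805

Let u equal the inner series; expand the outer function in u and truncate.
f(0) = 1
f′(0) = -1/3
f′′(0) = -2/9
f′′′(0) = 8/27
f^(4)(0) = 64/81
f^(5)(0) = -1024/243
f^(6)(0) = -13328/729
So c_6 = f^(6)(0)/6! = -833/32805.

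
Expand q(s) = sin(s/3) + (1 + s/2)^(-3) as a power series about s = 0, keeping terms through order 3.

-407*s^3/324 + 3*s^2/2 - 7*s/6 + 1

Expand each term separately and add.
q(0) = 1
q′(0) = -7/6
q′′(0) = 3
q′′′(0) = -407/54
Dividing each by k! gives the coefficients c_0, ..., c_3.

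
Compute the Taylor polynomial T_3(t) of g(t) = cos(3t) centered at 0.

1 - 9*t^2/2

[t^0] = 1;  [t^1] = 0;  [t^2] = -9/2;  [t^3] = 0.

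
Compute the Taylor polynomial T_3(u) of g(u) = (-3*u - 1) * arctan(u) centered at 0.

Distribute the polynomial across the series and collect like powers.

u^3/3 - 3*u^2 - u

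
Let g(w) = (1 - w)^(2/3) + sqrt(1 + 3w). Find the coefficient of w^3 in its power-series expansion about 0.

Expand each term separately and add.
So c_3 = g′′′(0)/3! = 2123/1296.

2123/1296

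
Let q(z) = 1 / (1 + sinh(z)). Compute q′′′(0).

-7

Write 1/(1+u) = 1 - u + u^2 - u^3 + ... and substitute the series for u.
The coefficient of z^3 in the expansion is -7/6, so q′′′(0) = 3! * (-7/6) = -7.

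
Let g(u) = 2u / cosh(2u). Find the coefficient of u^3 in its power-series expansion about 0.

-4

Divide the numerator series by the denominator series (power-series long division).
So c_3 = g′′′(0)/3! = -4.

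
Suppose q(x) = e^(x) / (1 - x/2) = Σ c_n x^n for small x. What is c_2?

Take the Cauchy product of the two expansions.
[x^0] = 1;  [x^1] = 3/2;  [x^2] = 5/4.

5/4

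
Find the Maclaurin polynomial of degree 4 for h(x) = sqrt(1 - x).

h(0) = 1
h′(0) = -1/2
h′′(0) = -1/4
h′′′(0) = -3/8
h^(4)(0) = -15/16

-5*x^4/128 - x^3/16 - x^2/8 - x/2 + 1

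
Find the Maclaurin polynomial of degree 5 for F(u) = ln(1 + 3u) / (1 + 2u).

2091*u^5/10 - 321*u^4/4 + 30*u^3 - 21*u^2/2 + 3*u

Take the Cauchy product of the two expansions.
F(0) = 0
F′(0) = 3
F′′(0) = -21
F′′′(0) = 180
F^(4)(0) = -1926
F^(5)(0) = 25092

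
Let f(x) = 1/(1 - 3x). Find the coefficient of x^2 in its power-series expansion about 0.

f(0) = 1
f′(0) = 3
f′′(0) = 18

9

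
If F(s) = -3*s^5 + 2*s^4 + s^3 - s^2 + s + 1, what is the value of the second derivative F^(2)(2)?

-374

The coefficient of (s - 2)^2 in the expansion is -187, so F′′(2) = 2! * (-187) = -374.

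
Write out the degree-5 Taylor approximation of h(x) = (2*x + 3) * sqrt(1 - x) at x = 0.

-41*x^5/256 - 31*x^4/128 - 7*x^3/16 - 11*x^2/8 + x/2 + 3

Shift and add copies of the series according to the polynomial's terms.
[x^0] = 3;  [x^1] = 1/2;  [x^2] = -11/8;  [x^3] = -7/16;  [x^4] = -31/128;  [x^5] = -41/256.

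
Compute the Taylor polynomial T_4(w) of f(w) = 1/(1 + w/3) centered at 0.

f(0) = 1
f′(0) = -1/3
f′′(0) = 2/9
f′′′(0) = -2/9
f^(4)(0) = 8/27
Dividing each by k! gives the coefficients c_0, ..., c_4.

w^4/81 - w^3/27 + w^2/9 - w/3 + 1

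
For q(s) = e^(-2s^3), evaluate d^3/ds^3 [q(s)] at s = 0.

The coefficient of s^3 in the expansion is -2, so q′′′(0) = 3! * (-2) = -12.

-12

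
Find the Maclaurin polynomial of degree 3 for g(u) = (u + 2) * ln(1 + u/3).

Distribute the polynomial across the series and collect like powers.
g(0) = 0
g′(0) = 2/3
g′′(0) = 4/9
g′′′(0) = -5/27

-5*u^3/162 + 2*u^2/9 + 2*u/3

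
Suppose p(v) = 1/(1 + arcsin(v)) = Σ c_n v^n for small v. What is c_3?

-7/6

Substitute the inner expansion into the outer series and collect powers.
p(0) = 1
p′(0) = -1
p′′(0) = 2
p′′′(0) = -7
Dividing each by k! gives the coefficients c_0, ..., c_3.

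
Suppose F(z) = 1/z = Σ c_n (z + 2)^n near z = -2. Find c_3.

-1/16

F(-2) = -1/2
F′(-2) = -1/4
F′′(-2) = -1/4
F′′′(-2) = -3/8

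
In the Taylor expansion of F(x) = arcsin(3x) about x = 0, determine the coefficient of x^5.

729/40

F(0) = 0
F′(0) = 3
F′′(0) = 0
F′′′(0) = 27
F^(4)(0) = 0
F^(5)(0) = 2187
So c_5 = F^(5)(0)/5! = 729/40.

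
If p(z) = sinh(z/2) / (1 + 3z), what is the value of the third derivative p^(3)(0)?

217/8

Take the Cauchy product of the two expansions.
The coefficient of z^3 in the expansion is 217/48, so p′′′(0) = 3! * (217/48) = 217/8.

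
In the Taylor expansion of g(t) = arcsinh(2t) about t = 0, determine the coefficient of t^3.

Differentiate repeatedly and evaluate at the center.

-4/3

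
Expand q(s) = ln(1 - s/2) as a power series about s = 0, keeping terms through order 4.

-s^4/64 - s^3/24 - s^2/8 - s/2

q(0) = 0
q′(0) = -1/2
q′′(0) = -1/4
q′′′(0) = -1/4
q^(4)(0) = -3/8
Then c_k = q^(k)(0)/k! gives each Taylor coefficient.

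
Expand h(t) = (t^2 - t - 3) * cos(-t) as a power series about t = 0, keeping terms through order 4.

-5*t^4/8 + t^3/2 + 5*t^2/2 - t - 3

Multiply each power in the prefactor through the base expansion.
h(0) = -3
h′(0) = -1
h′′(0) = 5
h′′′(0) = 3
h^(4)(0) = -15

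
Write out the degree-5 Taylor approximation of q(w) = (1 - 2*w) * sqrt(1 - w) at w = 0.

13*w^5/256 + 11*w^4/128 + 3*w^3/16 + 7*w^2/8 - 5*w/2 + 1

Multiply each power in the prefactor through the base expansion.
[w^0] = 1;  [w^1] = -5/2;  [w^2] = 7/8;  [w^3] = 3/16;  [w^4] = 11/128;  [w^5] = 13/256.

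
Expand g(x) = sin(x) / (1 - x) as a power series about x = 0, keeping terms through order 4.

5*x^4/6 + 5*x^3/6 + x^2 + x

Multiply the two series term by term and collect like powers.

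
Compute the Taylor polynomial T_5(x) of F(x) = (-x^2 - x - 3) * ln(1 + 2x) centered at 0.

Shift and add copies of the series according to the polynomial's terms.
[x^0] = 0;  [x^1] = -6;  [x^2] = 4;  [x^3] = -8;  [x^4] = 34/3;  [x^5] = -268/15.

-268*x^5/15 + 34*x^4/3 - 8*x^3 + 4*x^2 - 6*x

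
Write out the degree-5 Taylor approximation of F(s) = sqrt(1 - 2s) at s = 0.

-7*s^5/8 - 5*s^4/8 - s^3/2 - s^2/2 - s + 1

Compute the successive derivatives at the expansion point and divide by k!.
F(0) = 1
F′(0) = -1
F′′(0) = -1
F′′′(0) = -3
F^(4)(0) = -15
F^(5)(0) = -105
The Taylor polynomial is Σ F^(k)(0)/k! · s^k.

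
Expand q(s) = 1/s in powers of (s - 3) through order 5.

-(s - 3)^5/729 + (s - 3)^4/243 - (s - 3)^3/81 + (s - 3)^2/27 - (s - 3)/9 + 1/3

Differentiate repeatedly and evaluate at the center.
q(3) = 1/3
q′(3) = -1/9
q′′(3) = 2/27
q′′′(3) = -2/27
q^(4)(3) = 8/81
q^(5)(3) = -40/243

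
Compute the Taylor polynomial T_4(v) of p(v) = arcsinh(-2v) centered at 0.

4*v^3/3 - 2*v

p(0) = 0
p′(0) = -2
p′′(0) = 0
p′′′(0) = 8
p^(4)(0) = 0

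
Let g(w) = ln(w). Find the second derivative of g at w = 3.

-1/9

The coefficient of (w - 3)^2 in the expansion is -1/18, so g′′(3) = 2! * (-1/18) = -1/9.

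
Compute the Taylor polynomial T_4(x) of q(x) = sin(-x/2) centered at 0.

x^3/48 - x/2

q(0) = 0
q′(0) = -1/2
q′′(0) = 0
q′′′(0) = 1/8
q^(4)(0) = 0
The Taylor polynomial is Σ q^(k)(0)/k! · x^k.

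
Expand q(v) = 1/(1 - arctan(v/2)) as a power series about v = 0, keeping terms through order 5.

v^5/160 + v^4/48 + v^3/12 + v^2/4 + v/2 + 1

Compose series: expand the inner function first, then feed it into the outer expansion.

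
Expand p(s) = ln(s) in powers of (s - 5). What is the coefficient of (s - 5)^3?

1/375

p(5) = ln(5)
p′(5) = 1/5
p′′(5) = -1/25
p′′′(5) = 2/125
Then c_k = p^(k)(5)/k! gives each Taylor coefficient.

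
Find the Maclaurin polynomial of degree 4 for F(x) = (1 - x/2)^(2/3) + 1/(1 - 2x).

Combine the two series term by term.
F(0) = 2
F′(0) = 5/3
F′′(0) = 143/18
F′′′(0) = 1295/27
F^(4)(0) = 62201/162

62201*x^4/3888 + 1295*x^3/162 + 143*x^2/36 + 5*x/3 + 2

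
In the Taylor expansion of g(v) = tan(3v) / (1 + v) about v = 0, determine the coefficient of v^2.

Expand each factor separately, then convolve coefficients.
g(0) = 0
g′(0) = 3
g′′(0) = -6
So c_2 = g′′(0)/2! = -3.

-3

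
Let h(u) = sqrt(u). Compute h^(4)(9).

The coefficient of (u - 9)^4 in the expansion is -5/279936, so h^(4)(9) = 4! * (-5/279936) = -5/11664.

-5/11664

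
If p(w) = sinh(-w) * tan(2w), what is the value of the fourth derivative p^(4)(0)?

-72

Multiply the two series term by term and collect like powers.
From the series, [w^4] p = -3; multiply by 4! = 24 to get -72.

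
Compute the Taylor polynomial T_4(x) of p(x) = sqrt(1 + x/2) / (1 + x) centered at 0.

1451*x^4/2048 - 91*x^3/128 + 23*x^2/32 - 3*x/4 + 1

Write out both Maclaurin series and multiply, keeping only the needed powers.
[x^0] = 1;  [x^1] = -3/4;  [x^2] = 23/32;  [x^3] = -91/128;  [x^4] = 1451/2048.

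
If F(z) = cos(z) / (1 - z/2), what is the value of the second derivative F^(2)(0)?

-1/2

Expand each factor separately, then convolve coefficients.
From the series, [z^2] F = -1/4; multiply by 2! = 2 to get -1/2.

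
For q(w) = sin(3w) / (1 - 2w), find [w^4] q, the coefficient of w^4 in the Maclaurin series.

Write out both Maclaurin series and multiply, keeping only the needed powers.

15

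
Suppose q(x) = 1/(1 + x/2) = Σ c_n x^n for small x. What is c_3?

q(0) = 1
q′(0) = -1/2
q′′(0) = 1/2
q′′′(0) = -3/4
So c_3 = q′′′(0)/3! = -1/8.

-1/8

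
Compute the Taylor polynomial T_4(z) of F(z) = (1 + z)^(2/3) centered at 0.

-7*z^4/243 + 4*z^3/81 - z^2/9 + 2*z/3 + 1

F(0) = 1
F′(0) = 2/3
F′′(0) = -2/9
F′′′(0) = 8/27
F^(4)(0) = -56/81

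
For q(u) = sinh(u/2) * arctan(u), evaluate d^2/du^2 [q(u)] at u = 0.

1

Expand each factor separately, then convolve coefficients.
From the series, [u^2] q = 1/2; multiply by 2! = 2 to get 1.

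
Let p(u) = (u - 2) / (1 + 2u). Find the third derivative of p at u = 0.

Multiply each power in the prefactor through the base expansion.
The coefficient of u^3 in the expansion is 20, so p′′′(0) = 3! * (20) = 120.

120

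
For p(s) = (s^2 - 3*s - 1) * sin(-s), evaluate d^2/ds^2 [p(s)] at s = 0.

6

Shift and add copies of the series according to the polynomial's terms.
From the series, [s^2] p = 3; multiply by 2! = 2 to get 6.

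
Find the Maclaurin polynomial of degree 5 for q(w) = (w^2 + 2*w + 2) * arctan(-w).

Shift and add copies of the series according to the polynomial's terms.
[w^0] = 0;  [w^1] = -2;  [w^2] = -2;  [w^3] = -1/3;  [w^4] = 2/3;  [w^5] = -1/15.

-w^5/15 + 2*w^4/3 - w^3/3 - 2*w^2 - 2*w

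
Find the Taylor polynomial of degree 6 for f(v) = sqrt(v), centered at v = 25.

-21*(v - 25)^6/50000000000 + 7*(v - 25)^5/500000000 - (v - 25)^4/2000000 + (v - 25)^3/50000 - (v - 25)^2/1000 + (v - 25)/10 + 5

[(v - 25)^0] = 5;  [(v - 25)^1] = 1/10;  [(v - 25)^2] = -1/1000;  [(v - 25)^3] = 1/50000;  [(v - 25)^4] = -1/2000000;  [(v - 25)^5] = 7/500000000;  [(v - 25)^6] = -21/50000000000.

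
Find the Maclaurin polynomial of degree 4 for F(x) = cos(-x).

F(0) = 1
F′(0) = 0
F′′(0) = -1
F′′′(0) = 0
F^(4)(0) = 1

x^4/24 - x^2/2 + 1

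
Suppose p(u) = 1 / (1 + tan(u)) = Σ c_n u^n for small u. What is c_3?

-4/3

Use the geometric series for the reciprocal, then substitute.
[u^0] = 1;  [u^1] = -1;  [u^2] = 1;  [u^3] = -4/3.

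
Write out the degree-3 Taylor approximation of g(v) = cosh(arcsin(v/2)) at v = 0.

Compose series: expand the inner function first, then feed it into the outer expansion.

v^2/8 + 1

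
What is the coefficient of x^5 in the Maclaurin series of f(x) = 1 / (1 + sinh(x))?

Use the geometric series for the reciprocal, then substitute.
[x^0] = 1;  [x^1] = -1;  [x^2] = 1;  [x^3] = -7/6;  [x^4] = 4/3;  [x^5] = -181/120.
So c_5 = f^(5)(0)/5! = -181/120.

-181/120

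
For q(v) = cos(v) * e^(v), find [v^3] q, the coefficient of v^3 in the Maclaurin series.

-1/3

Expand each factor separately, then convolve coefficients.
q(0) = 1
q′(0) = 1
q′′(0) = 0
q′′′(0) = -2
Then c_k = q^(k)(0)/k! gives each Taylor coefficient.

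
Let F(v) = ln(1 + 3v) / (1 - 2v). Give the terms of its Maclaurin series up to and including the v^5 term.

561*v^5/10 + 15*v^4/4 + 12*v^3 + 3*v^2/2 + 3*v

Take the Cauchy product of the two expansions.
F(0) = 0
F′(0) = 3
F′′(0) = 3
F′′′(0) = 72
F^(4)(0) = 90
F^(5)(0) = 6732
Then c_k = F^(k)(0)/k! gives each Taylor coefficient.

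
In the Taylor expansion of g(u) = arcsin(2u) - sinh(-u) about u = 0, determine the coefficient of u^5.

Expand each term separately and add.
g(0) = 0
g′(0) = 3
g′′(0) = 0
g′′′(0) = 9
g^(4)(0) = 0
g^(5)(0) = 289
So c_5 = g^(5)(0)/5! = 289/120.

289/120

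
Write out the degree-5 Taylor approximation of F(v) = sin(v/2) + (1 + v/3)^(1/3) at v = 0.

Add the two expansions coefficient-wise.

9765625*2^(28/67)*3^(39/67)*5^(16/67)*7^(38/67)*v^5/284735050992 - 10*v^4/19683 - 649*v^3/34992 - v^2/81 + 11*v/18 + 1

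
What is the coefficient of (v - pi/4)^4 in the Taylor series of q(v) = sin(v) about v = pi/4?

Use the known series and substitute for the argument.
[(v - pi/4)^0] = sqrt(2)/2;  [(v - pi/4)^1] = sqrt(2)/2;  [(v - pi/4)^2] = -sqrt(2)/4;  [(v - pi/4)^3] = -sqrt(2)/12;  [(v - pi/4)^4] = sqrt(2)/48.
So c_4 = q^(4)(pi/4)/4! = sqrt(2)/48.

sqrt(2)/48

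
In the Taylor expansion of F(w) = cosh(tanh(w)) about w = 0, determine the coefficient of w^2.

Let u equal the inner series; expand the outer function in u and truncate.
[w^0] = 1;  [w^1] = 0;  [w^2] = 1/2.

1/2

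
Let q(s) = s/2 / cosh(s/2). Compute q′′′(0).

-3/8

Invert the denominator's series and multiply.
The coefficient of s^3 in the expansion is -1/16, so q′′′(0) = 3! * (-1/16) = -3/8.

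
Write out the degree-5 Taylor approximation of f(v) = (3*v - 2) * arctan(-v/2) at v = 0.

Shift and add copies of the series according to the polynomial's terms.

v^5/80 + v^4/8 - v^3/12 - 3*v^2/2 + v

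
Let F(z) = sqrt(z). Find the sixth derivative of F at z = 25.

The coefficient of (z - 25)^6 in the expansion is -21/50000000000, so F^(6)(25) = 6! * (-21/50000000000) = -189/625000000.

-189/625000000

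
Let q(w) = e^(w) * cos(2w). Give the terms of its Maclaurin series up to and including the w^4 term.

Multiply the two series term by term and collect like powers.
q(0) = 1
q′(0) = 1
q′′(0) = -3
q′′′(0) = -11
q^(4)(0) = -7

-7*w^4/24 - 11*w^3/6 - 3*w^2/2 + w + 1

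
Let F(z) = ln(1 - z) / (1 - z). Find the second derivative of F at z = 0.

-3

Expand each factor separately, then convolve coefficients.
The coefficient of z^2 in the expansion is -3/2, so F′′(0) = 2! * (-3/2) = -3.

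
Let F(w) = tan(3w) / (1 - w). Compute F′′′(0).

Expand each factor separately, then convolve coefficients.
The coefficient of w^3 in the expansion is 12, so F′′′(0) = 3! * (12) = 72.

72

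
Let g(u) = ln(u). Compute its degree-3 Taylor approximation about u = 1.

Compute the successive derivatives at the expansion point and divide by k!.
g(1) = 0
g′(1) = 1
g′′(1) = -1
g′′′(1) = 2

(u - 1)^3/3 - (u - 1)^2/2 + (u - 1)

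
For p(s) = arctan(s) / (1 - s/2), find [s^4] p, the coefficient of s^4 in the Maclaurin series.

-1/24

Expand each factor separately, then convolve coefficients.
p(0) = 0
p′(0) = 1
p′′(0) = 1
p′′′(0) = -1/2
p^(4)(0) = -1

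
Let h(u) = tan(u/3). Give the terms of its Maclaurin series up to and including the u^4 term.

Compute the successive derivatives at the expansion point and divide by k!.
h(0) = 0
h′(0) = 1/3
h′′(0) = 0
h′′′(0) = 2/27
h^(4)(0) = 0
The Taylor polynomial is Σ h^(k)(0)/k! · u^k.

u^3/81 + u/3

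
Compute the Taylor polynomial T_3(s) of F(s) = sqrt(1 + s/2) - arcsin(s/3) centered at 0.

Combine the two series term by term.
F(0) = 1
F′(0) = -1/12
F′′(0) = -1/16
F′′′(0) = 17/1728

17*s^3/10368 - s^2/32 - s/12 + 1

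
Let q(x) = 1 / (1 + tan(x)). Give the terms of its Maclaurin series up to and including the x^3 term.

Expand as Σ (-1)^k u^k with u equal to the inner function's series.
[x^0] = 1;  [x^1] = -1;  [x^2] = 1;  [x^3] = -4/3.

-4*x^3/3 + x^2 - x + 1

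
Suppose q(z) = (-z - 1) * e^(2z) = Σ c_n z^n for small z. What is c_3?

Multiply each power in the prefactor through the base expansion.

-10/3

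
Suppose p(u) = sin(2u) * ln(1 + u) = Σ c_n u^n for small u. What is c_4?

-2/3

Multiply the two series term by term and collect like powers.
p(0) = 0
p′(0) = 0
p′′(0) = 4
p′′′(0) = -6
p^(4)(0) = -16
Then c_k = p^(k)(0)/k! gives each Taylor coefficient.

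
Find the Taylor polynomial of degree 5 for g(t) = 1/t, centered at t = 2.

-(t - 2)^5/64 + (t - 2)^4/32 - (t - 2)^3/16 + (t - 2)^2/8 - (t - 2)/4 + 1/2

g(2) = 1/2
g′(2) = -1/4
g′′(2) = 1/4
g′′′(2) = -3/8
g^(4)(2) = 3/4
g^(5)(2) = -15/8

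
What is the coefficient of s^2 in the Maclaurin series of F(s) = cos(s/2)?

Use the known series and substitute for the argument.
[s^0] = 1;  [s^1] = 0;  [s^2] = -1/8.

-1/8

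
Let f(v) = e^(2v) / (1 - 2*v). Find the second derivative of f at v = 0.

Use 1/(1 - r) = Σ r^k on the denominator, then take the Cauchy product.
From the series, [v^2] f = 10; multiply by 2! = 2 to get 20.

20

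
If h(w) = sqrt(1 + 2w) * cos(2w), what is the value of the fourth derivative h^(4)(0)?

25

Take the Cauchy product of the two expansions.
The coefficient of w^4 in the expansion is 25/24, so h^(4)(0) = 4! * (25/24) = 25.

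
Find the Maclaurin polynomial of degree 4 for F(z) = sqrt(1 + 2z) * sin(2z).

Take the Cauchy product of the two expansions.
F(0) = 0
F′(0) = 2
F′′(0) = 4
F′′′(0) = -14
F^(4)(0) = -8
The Taylor polynomial is Σ F^(k)(0)/k! · z^k.

-z^4/3 - 7*z^3/3 + 2*z^2 + 2*z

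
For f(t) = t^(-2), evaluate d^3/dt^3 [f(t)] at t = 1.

The coefficient of (t - 1)^3 in the expansion is -4, so f′′′(1) = 3! * (-4) = -24.

-24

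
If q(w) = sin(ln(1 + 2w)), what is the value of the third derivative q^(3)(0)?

Let u equal the inner series; expand the outer function in u and truncate.
The coefficient of w^3 in the expansion is 4/3, so q′′′(0) = 3! * (4/3) = 8.

8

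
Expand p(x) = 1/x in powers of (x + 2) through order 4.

-(x + 2)^4/32 - (x + 2)^3/16 - (x + 2)^2/8 - (x + 2)/4 - 1/2

p(-2) = -1/2
p′(-2) = -1/4
p′′(-2) = -1/4
p′′′(-2) = -3/8
p^(4)(-2) = -3/4
Dividing each by k! gives the coefficients c_0, ..., c_4.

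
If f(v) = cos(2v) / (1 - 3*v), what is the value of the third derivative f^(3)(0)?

Expand 1/(denominator) as a geometric series and multiply by the numerator's series.
From the series, [v^3] f = 21; multiply by 3! = 6 to get 126.

126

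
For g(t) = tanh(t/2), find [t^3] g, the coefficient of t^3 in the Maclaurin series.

g(0) = 0
g′(0) = 1/2
g′′(0) = 0
g′′′(0) = -1/4
Dividing each by k! gives the coefficients c_0, ..., c_3.

-1/24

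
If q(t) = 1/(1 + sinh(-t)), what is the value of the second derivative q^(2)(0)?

2

Plug the Maclaurin series of the inner function into that of the outer and collect terms.
The coefficient of t^2 in the expansion is 1, so q′′(0) = 2! * (1) = 2.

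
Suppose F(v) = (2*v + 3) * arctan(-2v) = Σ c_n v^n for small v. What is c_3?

Distribute the polynomial across the series and collect like powers.
F(0) = 0
F′(0) = -6
F′′(0) = -8
F′′′(0) = 48
So c_3 = F′′′(0)/3! = 8.

8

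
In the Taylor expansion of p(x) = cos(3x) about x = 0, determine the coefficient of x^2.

[x^0] = 1;  [x^1] = 0;  [x^2] = -9/2.
So c_2 = p′′(0)/2! = -9/2.

-9/2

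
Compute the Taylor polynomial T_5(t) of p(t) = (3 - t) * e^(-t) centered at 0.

Multiply each power in the prefactor through the base expansion.
p(0) = 3
p′(0) = -4
p′′(0) = 5
p′′′(0) = -6
p^(4)(0) = 7
p^(5)(0) = -8
Then c_k = p^(k)(0)/k! gives each Taylor coefficient.

-t^5/15 + 7*t^4/24 - t^3 + 5*t^2/2 - 4*t + 3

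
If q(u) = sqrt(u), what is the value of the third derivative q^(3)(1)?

3/8

Use the known series and substitute for the argument.
The coefficient of (u - 1)^3 in the expansion is 1/16, so q′′′(1) = 3! * (1/16) = 3/8.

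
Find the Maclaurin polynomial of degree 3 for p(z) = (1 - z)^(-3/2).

p(0) = 1
p′(0) = 3/2
p′′(0) = 15/4
p′′′(0) = 105/8
The Taylor polynomial is Σ p^(k)(0)/k! · z^k.

35*z^3/16 + 15*z^2/8 + 3*z/2 + 1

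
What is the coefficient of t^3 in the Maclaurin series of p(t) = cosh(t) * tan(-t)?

-5/6

Expand each factor separately, then convolve coefficients.
p(0) = 0
p′(0) = -1
p′′(0) = 0
p′′′(0) = -5
So c_3 = p′′′(0)/3! = -5/6.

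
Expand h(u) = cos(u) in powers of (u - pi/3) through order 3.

sqrt(3)*(u - pi/3)^3/12 - (u - pi/3)^2/4 - sqrt(3)*(u - pi/3)/2 + 1/2

h(pi/3) = 1/2
h′(pi/3) = -sqrt(3)/2
h′′(pi/3) = -1/2
h′′′(pi/3) = sqrt(3)/2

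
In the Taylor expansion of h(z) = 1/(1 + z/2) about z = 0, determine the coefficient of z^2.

Use the known series and substitute for the argument.
h(0) = 1
h′(0) = -1/2
h′′(0) = 1/2
Then c_k = h^(k)(0)/k! gives each Taylor coefficient.

1/4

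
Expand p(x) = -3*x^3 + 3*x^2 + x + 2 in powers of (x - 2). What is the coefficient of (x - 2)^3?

c_3 = p′′′(2)/3! = -3.

-3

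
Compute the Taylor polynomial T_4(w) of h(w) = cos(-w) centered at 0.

w^4/24 - w^2/2 + 1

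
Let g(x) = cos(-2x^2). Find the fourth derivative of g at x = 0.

Use the known series and substitute for the argument.
From the series, [x^4] g = -2; multiply by 4! = 24 to get -48.

-48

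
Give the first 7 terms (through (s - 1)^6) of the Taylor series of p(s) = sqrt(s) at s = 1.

p(1) = 1
p′(1) = 1/2
p′′(1) = -1/4
p′′′(1) = 3/8
p^(4)(1) = -15/16
p^(5)(1) = 105/32
p^(6)(1) = -945/64
The Taylor polynomial is Σ p^(k)(1)/k! · (s - 1)^k.

-21*(s - 1)^6/1024 + 7*(s - 1)^5/256 - 5*(s - 1)^4/128 + (s - 1)^3/16 - (s - 1)^2/8 + (s - 1)/2 + 1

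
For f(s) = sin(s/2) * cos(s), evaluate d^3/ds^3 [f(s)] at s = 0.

Multiply the two series term by term and collect like powers.
From the series, [s^3] f = -13/48; multiply by 3! = 6 to get -13/8.

-13/8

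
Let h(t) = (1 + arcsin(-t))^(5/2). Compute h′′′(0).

Substitute the inner expansion into the outer series and collect powers.
From the series, [t^3] h = -35/48; multiply by 3! = 6 to get -35/8.

-35/8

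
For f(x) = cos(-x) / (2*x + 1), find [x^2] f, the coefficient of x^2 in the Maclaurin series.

Use 1/(1 - r) = Σ r^k on the denominator, then take the Cauchy product.
f(0) = 1
f′(0) = -2
f′′(0) = 7
So c_2 = f′′(0)/2! = 7/2.

7/2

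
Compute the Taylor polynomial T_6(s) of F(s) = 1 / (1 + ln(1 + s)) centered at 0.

3289*s^6/360 - 347*s^5/60 + 11*s^4/3 - 7*s^3/3 + 3*s^2/2 - s + 1

Use the geometric series for the reciprocal, then substitute.
F(0) = 1
F′(0) = -1
F′′(0) = 3
F′′′(0) = -14
F^(4)(0) = 88
F^(5)(0) = -694
F^(6)(0) = 6578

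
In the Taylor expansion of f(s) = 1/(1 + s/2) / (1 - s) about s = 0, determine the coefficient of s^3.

5/8

Take the Cauchy product of the two expansions.
So c_3 = f′′′(0)/3! = 5/8.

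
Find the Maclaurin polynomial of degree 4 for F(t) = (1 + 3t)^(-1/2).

F(0) = 1
F′(0) = -3/2
F′′(0) = 27/4
F′′′(0) = -405/8
F^(4)(0) = 8505/16

2835*t^4/128 - 135*t^3/16 + 27*t^2/8 - 3*t/2 + 1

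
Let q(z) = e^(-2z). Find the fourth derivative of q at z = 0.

16

From the series, [z^4] q = 2/3; multiply by 4! = 24 to get 16.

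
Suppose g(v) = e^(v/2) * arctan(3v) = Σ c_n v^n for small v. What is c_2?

3/2

Multiply the two series term by term and collect like powers.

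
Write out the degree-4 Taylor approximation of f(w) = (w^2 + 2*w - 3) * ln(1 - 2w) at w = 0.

Shift and add copies of the series according to the polynomial's terms.
[w^0] = 0;  [w^1] = 6;  [w^2] = 2;  [w^3] = 2;  [w^4] = 14/3.

14*w^4/3 + 2*w^3 + 2*w^2 + 6*w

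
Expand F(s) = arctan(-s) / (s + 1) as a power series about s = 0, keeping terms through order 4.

2*s^4/3 - 2*s^3/3 + s^2 - s

Multiply the numerator's expansion by the denominator's geometric series.
[s^0] = 0;  [s^1] = -1;  [s^2] = 1;  [s^3] = -2/3;  [s^4] = 2/3.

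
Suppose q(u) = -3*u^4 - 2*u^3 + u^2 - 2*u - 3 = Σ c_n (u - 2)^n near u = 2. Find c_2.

-83

Use the known series and substitute for the argument.
[(u - 2)^0] = -67;  [(u - 2)^1] = -118;  [(u - 2)^2] = -83.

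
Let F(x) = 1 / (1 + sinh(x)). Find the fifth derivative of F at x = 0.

-181

Write 1/(1+u) = 1 - u + u^2 - u^3 + ... and substitute the series for u.
The coefficient of x^5 in the expansion is -181/120, so F^(5)(0) = 5! * (-181/120) = -181.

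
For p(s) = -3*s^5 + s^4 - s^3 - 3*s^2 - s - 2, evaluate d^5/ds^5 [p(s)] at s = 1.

-360

The coefficient of (s - 1)^5 in the expansion is -3, so p^(5)(1) = 5! * (-3) = -360.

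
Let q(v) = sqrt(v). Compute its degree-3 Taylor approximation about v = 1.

Use the known series and substitute for the argument.

(v - 1)^3/16 - (v - 1)^2/8 + (v - 1)/2 + 1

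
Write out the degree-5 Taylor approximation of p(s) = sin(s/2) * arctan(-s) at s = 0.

Write out both Maclaurin series and multiply, keeping only the needed powers.
p(0) = 0
p′(0) = 0
p′′(0) = -1
p′′′(0) = 0
p^(4)(0) = 9/2
p^(5)(0) = 0

3*s^4/16 - s^2/2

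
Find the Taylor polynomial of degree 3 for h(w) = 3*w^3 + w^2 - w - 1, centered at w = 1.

3*(w - 1)^3 + 10*(w - 1)^2 + 10*(w - 1) + 2

Use the known series and substitute for the argument.
[(w - 1)^0] = 2;  [(w - 1)^1] = 10;  [(w - 1)^2] = 10;  [(w - 1)^3] = 3.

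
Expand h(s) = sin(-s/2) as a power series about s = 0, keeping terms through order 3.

s^3/48 - s/2

Apply the Taylor formula c_k = f^(k)(a)/k!.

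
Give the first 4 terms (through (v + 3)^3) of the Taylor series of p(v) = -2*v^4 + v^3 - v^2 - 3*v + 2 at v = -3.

25*(v + 3)^3 - 118*(v + 3)^2 + 246*(v + 3) - 187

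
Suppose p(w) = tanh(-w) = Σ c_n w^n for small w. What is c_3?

Apply the Taylor formula c_k = f^(k)(a)/k!.
[w^0] = 0;  [w^1] = -1;  [w^2] = 0;  [w^3] = 1/3.

1/3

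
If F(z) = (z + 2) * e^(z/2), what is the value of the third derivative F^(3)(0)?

1

Shift and add copies of the series according to the polynomial's terms.
The coefficient of z^3 in the expansion is 1/6, so F′′′(0) = 3! * (1/6) = 1.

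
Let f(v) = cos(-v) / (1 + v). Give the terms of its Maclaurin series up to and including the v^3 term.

Write out both Maclaurin series and multiply, keeping only the needed powers.

-v^3/2 + v^2/2 - v + 1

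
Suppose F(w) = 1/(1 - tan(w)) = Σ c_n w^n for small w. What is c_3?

Let u equal the inner series; expand the outer function in u and truncate.
F(0) = 1
F′(0) = 1
F′′(0) = 2
F′′′(0) = 8
So c_3 = F′′′(0)/3! = 4/3.

4/3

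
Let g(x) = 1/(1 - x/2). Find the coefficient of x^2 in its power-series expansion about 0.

1/4

g(0) = 1
g′(0) = 1/2
g′′(0) = 1/2
Dividing each by k! gives the coefficients c_0, ..., c_2.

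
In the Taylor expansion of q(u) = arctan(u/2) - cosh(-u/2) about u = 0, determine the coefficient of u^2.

-1/8

Expand each term separately and add.
q(0) = -1
q′(0) = 1/2
q′′(0) = -1/4
So c_2 = q′′(0)/2! = -1/8.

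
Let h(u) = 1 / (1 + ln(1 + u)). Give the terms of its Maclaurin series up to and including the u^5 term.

Write 1/(1+u) = 1 - u + u^2 - u^3 + ... and substitute the series for u.
[u^0] = 1;  [u^1] = -1;  [u^2] = 3/2;  [u^3] = -7/3;  [u^4] = 11/3;  [u^5] = -347/60.

-347*u^5/60 + 11*u^4/3 - 7*u^3/3 + 3*u^2/2 - u + 1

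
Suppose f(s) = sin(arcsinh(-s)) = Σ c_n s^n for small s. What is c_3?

1/3

Plug the Maclaurin series of the inner function into that of the outer and collect terms.
f(0) = 0
f′(0) = -1
f′′(0) = 0
f′′′(0) = 2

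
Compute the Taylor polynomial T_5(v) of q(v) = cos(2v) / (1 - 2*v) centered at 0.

52*v^5/3 + 26*v^4/3 + 4*v^3 + 2*v^2 + 2*v + 1

Multiply the numerator's expansion by the denominator's geometric series.
[v^0] = 1;  [v^1] = 2;  [v^2] = 2;  [v^3] = 4;  [v^4] = 26/3;  [v^5] = 52/3.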